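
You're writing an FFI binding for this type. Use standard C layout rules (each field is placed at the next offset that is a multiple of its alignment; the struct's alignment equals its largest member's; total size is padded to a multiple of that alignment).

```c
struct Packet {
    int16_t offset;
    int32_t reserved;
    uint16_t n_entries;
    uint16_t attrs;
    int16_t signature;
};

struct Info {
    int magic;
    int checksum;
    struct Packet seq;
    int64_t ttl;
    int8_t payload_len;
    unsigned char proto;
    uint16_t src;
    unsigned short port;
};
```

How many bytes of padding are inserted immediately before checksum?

Packet: @0: offset [2B, align 2] → 2; +2 pad (align 4); @4: reserved [4B, align 4] → 8; @8: n_entries [2B, align 2] → 10; @10: attrs [2B, align 2] → 12; @12: signature [2B, align 2] → 14; +2 tail pad (align 4); size 16, align 4
@0: magic [4B, align 4] → 4
@4: checksum [4B, align 4] → 8

0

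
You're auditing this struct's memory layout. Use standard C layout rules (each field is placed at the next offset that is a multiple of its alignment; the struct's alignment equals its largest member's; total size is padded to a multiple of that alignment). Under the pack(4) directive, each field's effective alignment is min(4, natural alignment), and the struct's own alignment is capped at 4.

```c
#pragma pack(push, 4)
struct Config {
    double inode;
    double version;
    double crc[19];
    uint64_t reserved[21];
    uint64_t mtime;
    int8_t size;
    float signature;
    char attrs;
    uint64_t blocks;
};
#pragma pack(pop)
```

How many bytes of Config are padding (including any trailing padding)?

0..8  inode  (8B, 4-aligned)
8..16  version  (8B, 4-aligned)
16..168  crc  (152B, 4-aligned)
168..336  reserved  (168B, 4-aligned)
336..344  mtime  (8B, 4-aligned)
344..345  size  (1B, 1-aligned)
345..348  -- padding (3B)
348..352  signature  (4B, 4-aligned)
352..353  attrs  (1B, 1-aligned)
353..356  -- padding (3B)
356..364  blocks  (8B, 4-aligned)
sizeof = 364, alignof = 4
data bytes 358, size 364 → padding 6

6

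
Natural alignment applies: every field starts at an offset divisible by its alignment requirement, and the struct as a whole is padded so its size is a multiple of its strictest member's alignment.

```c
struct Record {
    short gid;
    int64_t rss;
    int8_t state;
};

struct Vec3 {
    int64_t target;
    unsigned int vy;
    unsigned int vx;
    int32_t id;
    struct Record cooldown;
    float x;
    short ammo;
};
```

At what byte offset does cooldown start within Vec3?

24

Record: gid at 0 (size 2, align 2) → ends 2; pad 6 to align 8 for rss; rss at 8 (size 8, align 8) → ends 16; state at 16 (size 1, align 1) → ends 17; tail pad 7 to reach multiple of 8; total 24 bytes, alignment 8
target at 0 (size 8, align 8) → ends 8
vy at 8 (size 4, align 4) → ends 12
vx at 12 (size 4, align 4) → ends 16
id at 16 (size 4, align 4) → ends 20
pad 4 to align 8 for cooldown
cooldown at 24 (size 24, align 8) → ends 48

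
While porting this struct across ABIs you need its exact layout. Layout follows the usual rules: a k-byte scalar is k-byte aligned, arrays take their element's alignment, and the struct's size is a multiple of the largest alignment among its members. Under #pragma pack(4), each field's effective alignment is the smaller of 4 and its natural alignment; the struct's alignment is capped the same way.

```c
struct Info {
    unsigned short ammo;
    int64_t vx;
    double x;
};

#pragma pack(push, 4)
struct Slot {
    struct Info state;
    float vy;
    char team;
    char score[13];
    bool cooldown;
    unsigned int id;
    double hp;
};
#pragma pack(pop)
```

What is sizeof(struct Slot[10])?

560

Info: @0: ammo [2B, align 2] → 2; +6 pad (align 8); @8: vx [8B, align 8] → 16; @16: x [8B, align 8] → 24; size 24, align 8
@0: state [24B, align 4] → 24
@24: vy [4B, align 4] → 28
@28: team [1B, align 1] → 29
@29: score [13B, align 1] → 42
@42: cooldown [1B, align 1] → 43
+1 pad (align 4)
@44: id [4B, align 4] → 48
@48: hp [8B, align 4] → 56
size 56, align 4
array of 10: 10 × 56 = 560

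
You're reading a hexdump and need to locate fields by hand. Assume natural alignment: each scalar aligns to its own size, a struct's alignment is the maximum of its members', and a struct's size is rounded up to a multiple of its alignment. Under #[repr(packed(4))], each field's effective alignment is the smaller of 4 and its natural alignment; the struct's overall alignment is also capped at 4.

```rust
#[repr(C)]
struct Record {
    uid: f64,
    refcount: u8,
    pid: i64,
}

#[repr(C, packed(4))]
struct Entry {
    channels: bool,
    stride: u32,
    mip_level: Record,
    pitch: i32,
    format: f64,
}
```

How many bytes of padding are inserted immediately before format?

0

Record: uid at 0 (size 8, align 8) → ends 8; refcount at 8 (size 1, align 1) → ends 9; pad 7 to align 8 for pid; pid at 16 (size 8, align 8) → ends 24; total 24 bytes, alignment 8
channels at 0 (size 1, align 1) → ends 1
pad 3 to align 4 for stride
stride at 4 (size 4, align 4) → ends 8
mip_level at 8 (size 24, align 4) → ends 32
pitch at 32 (size 4, align 4) → ends 36
format at 36 (size 8, align 4) → ends 44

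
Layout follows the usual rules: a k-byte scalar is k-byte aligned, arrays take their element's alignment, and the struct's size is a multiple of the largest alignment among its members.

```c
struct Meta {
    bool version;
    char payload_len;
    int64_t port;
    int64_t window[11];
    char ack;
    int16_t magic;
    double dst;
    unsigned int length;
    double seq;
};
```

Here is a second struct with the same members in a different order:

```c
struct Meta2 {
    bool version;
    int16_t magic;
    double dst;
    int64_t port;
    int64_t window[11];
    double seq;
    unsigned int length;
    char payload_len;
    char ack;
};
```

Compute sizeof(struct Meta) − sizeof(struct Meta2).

8

@0: version [1B, align 1] → 1
@1: payload_len [1B, align 1] → 2
+6 pad (align 8)
@8: port [8B, align 8] → 16
@16: window [88B, align 8] → 104
@104: ack [1B, align 1] → 105
+1 pad (align 2)
@106: magic [2B, align 2] → 108
+4 pad (align 8)
@112: dst [8B, align 8] → 120
@120: length [4B, align 4] → 124
+4 pad (align 8)
@128: seq [8B, align 8] → 136
size 136, align 8
— Meta2 —
@0: version [1B, align 1] → 1
+1 pad (align 2)
@2: magic [2B, align 2] → 4
+4 pad (align 8)
@8: dst [8B, align 8] → 16
@16: port [8B, align 8] → 24
@24: window [88B, align 8] → 112
@112: seq [8B, align 8] → 120
@120: length [4B, align 4] → 124
@124: payload_len [1B, align 1] → 125
@125: ack [1B, align 1] → 126
+2 tail pad (align 8)
size 128, align 8
136 − 128 = 8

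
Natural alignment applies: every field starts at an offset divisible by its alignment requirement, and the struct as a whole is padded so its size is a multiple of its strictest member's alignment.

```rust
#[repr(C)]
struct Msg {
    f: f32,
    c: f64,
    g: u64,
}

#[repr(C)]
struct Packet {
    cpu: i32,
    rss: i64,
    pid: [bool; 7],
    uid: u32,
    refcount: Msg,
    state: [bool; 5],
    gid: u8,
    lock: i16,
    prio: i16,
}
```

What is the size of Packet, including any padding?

72 bytes

Msg: f at 0 (size 4, align 4) → ends 4; pad 4 to align 8 for c; c at 8 (size 8, align 8) → ends 16; g at 16 (size 8, align 8) → ends 24; total 24 bytes, alignment 8
cpu at 0 (size 4, align 4) → ends 4
pad 4 to align 8 for rss
rss at 8 (size 8, align 8) → ends 16
pid at 16 (size 7, align 1) → ends 23
pad 1 to align 4 for uid
uid at 24 (size 4, align 4) → ends 28
pad 4 to align 8 for refcount
refcount at 32 (size 24, align 8) → ends 56
state at 56 (size 5, align 1) → ends 61
gid at 61 (size 1, align 1) → ends 62
lock at 62 (size 2, align 2) → ends 64
prio at 64 (size 2, align 2) → ends 66
tail pad 6 to reach multiple of 8
total 72 bytes, alignment 8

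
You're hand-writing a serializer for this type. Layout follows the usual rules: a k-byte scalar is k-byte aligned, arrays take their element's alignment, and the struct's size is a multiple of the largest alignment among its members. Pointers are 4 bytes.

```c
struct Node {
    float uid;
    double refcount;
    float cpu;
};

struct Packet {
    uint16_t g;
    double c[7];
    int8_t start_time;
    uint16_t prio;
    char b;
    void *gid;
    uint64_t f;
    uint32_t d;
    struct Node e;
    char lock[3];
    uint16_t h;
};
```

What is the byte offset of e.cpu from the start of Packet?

Node: uid at 0 (size 4, align 4) → ends 4; pad 4 to align 8 for refcount; refcount at 8 (size 8, align 8) → ends 16; cpu at 16 (size 4, align 4) → ends 20; tail pad 4 to reach multiple of 8; total 24 bytes, alignment 8
g at 0 (size 2, align 2) → ends 2
pad 6 to align 8 for c
c at 8 (size 56, align 8) → ends 64
start_time at 64 (size 1, align 1) → ends 65
pad 1 to align 2 for prio
prio at 66 (size 2, align 2) → ends 68
b at 68 (size 1, align 1) → ends 69
pad 3 to align 4 for gid
gid at 72 (size 4, align 4) → ends 76
pad 4 to align 8 for f
f at 80 (size 8, align 8) → ends 88
d at 88 (size 4, align 4) → ends 92
pad 4 to align 8 for e
e at 96 (size 24, align 8) → ends 120
within Node: cpu at 16
96 + 16 = 112

112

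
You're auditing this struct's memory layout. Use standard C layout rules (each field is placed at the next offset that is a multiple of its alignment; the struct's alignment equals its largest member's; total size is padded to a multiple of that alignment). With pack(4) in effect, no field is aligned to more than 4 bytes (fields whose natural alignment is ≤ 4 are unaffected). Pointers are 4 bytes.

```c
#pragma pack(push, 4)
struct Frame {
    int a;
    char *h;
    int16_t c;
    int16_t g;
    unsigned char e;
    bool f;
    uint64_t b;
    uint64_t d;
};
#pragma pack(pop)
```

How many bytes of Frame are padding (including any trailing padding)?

@0: a [4B, align 4] → 4
@4: h [4B, align 4] → 8
@8: c [2B, align 2] → 10
@10: g [2B, align 2] → 12
@12: e [1B, align 1] → 13
@13: f [1B, align 1] → 14
+2 pad (align 4)
@16: b [8B, align 4] → 24
@24: d [8B, align 4] → 32
size 32, align 4
data bytes 30, size 32 → padding 2

2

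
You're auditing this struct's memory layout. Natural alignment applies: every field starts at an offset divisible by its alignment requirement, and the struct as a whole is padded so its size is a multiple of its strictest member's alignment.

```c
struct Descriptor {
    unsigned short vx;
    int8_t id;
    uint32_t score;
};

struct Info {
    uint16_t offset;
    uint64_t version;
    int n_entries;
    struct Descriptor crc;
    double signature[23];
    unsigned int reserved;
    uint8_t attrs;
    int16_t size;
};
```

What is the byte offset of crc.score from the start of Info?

24

Descriptor: 0..2  vx  (2B, 2-aligned); 2..3  id  (1B, 1-aligned); 3..4  -- padding (1B); 4..8  score  (4B, 4-aligned); sizeof = 8, alignof = 4
0..2  offset  (2B, 2-aligned)
2..8  -- padding (6B)
8..16  version  (8B, 8-aligned)
16..20  n_entries  (4B, 4-aligned)
20..28  crc  (8B, 4-aligned)
within Descriptor: score at 4
20 + 4 = 24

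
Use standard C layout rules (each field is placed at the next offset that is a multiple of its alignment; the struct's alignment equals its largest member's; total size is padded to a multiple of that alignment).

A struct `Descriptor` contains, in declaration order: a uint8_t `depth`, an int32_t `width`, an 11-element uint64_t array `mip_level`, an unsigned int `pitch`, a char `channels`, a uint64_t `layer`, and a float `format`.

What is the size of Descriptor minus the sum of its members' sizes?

10

depth at 0 (size 1, align 1) → ends 1
pad 3 to align 4 for width
width at 4 (size 4, align 4) → ends 8
mip_level at 8 (size 88, align 8) → ends 96
pitch at 96 (size 4, align 4) → ends 100
channels at 100 (size 1, align 1) → ends 101
pad 3 to align 8 for layer
layer at 104 (size 8, align 8) → ends 112
format at 112 (size 4, align 4) → ends 116
tail pad 4 to reach multiple of 8
total 120 bytes, alignment 8
data bytes 110, size 120 → padding 10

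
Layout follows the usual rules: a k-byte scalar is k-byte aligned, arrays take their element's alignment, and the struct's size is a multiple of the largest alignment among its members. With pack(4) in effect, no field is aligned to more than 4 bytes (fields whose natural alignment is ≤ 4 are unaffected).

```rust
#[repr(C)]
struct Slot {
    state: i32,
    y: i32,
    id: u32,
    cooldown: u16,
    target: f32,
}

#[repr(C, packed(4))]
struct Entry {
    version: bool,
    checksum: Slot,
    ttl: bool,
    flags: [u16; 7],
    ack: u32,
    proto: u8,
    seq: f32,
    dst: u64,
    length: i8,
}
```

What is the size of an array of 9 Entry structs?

Slot: @0: state [4B, align 4] → 4; @4: y [4B, align 4] → 8; @8: id [4B, align 4] → 12; @12: cooldown [2B, align 2] → 14; +2 pad (align 4); @16: target [4B, align 4] → 20; size 20, align 4
@0: version [1B, align 1] → 1
+3 pad (align 4)
@4: checksum [20B, align 4] → 24
@24: ttl [1B, align 1] → 25
+1 pad (align 2)
@26: flags [14B, align 2] → 40
@40: ack [4B, align 4] → 44
@44: proto [1B, align 1] → 45
+3 pad (align 4)
@48: seq [4B, align 4] → 52
@52: dst [8B, align 4] → 60
@60: length [1B, align 1] → 61
+3 tail pad (align 4)
size 64, align 4
array of 9: 9 × 64 = 576

576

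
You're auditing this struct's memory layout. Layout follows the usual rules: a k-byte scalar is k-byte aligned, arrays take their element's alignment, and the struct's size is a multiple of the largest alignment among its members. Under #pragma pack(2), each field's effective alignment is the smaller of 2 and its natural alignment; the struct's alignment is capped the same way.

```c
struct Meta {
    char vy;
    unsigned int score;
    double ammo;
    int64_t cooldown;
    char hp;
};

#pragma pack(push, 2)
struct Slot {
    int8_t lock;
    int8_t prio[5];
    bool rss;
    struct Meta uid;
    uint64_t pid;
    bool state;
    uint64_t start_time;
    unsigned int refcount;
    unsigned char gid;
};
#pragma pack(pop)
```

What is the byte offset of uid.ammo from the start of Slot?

Meta: vy at 0 (size 1, align 1) → ends 1; pad 3 to align 4 for score; score at 4 (size 4, align 4) → ends 8; ammo at 8 (size 8, align 8) → ends 16; cooldown at 16 (size 8, align 8) → ends 24; hp at 24 (size 1, align 1) → ends 25; tail pad 7 to reach multiple of 8; total 32 bytes, alignment 8
lock at 0 (size 1, align 1) → ends 1
prio at 1 (size 5, align 1) → ends 6
rss at 6 (size 1, align 1) → ends 7
pad 1 to align 2 for uid
uid at 8 (size 32, align 2) → ends 40
within Meta: ammo at 8
8 + 8 = 16

16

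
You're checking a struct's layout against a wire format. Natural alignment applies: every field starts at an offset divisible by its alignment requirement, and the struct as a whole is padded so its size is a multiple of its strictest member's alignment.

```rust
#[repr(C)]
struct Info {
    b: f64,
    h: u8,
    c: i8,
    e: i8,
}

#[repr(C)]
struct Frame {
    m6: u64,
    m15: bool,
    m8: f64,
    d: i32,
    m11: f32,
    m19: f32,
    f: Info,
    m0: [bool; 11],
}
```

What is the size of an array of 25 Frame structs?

1800

Info: 0..8  b  (8B, 8-aligned); 8..9  h  (1B, 1-aligned); 9..10  c  (1B, 1-aligned); 10..11  e  (1B, 1-aligned); 11..16  -- tail padding (5B); sizeof = 16, alignof = 8
0..8  m6  (8B, 8-aligned)
8..9  m15  (1B, 1-aligned)
9..16  -- padding (7B)
16..24  m8  (8B, 8-aligned)
24..28  d  (4B, 4-aligned)
28..32  m11  (4B, 4-aligned)
32..36  m19  (4B, 4-aligned)
36..40  -- padding (4B)
40..56  f  (16B, 8-aligned)
56..67  m0  (11B, 1-aligned)
67..72  -- tail padding (5B)
sizeof = 72, alignof = 8
array of 25: 25 × 72 = 1800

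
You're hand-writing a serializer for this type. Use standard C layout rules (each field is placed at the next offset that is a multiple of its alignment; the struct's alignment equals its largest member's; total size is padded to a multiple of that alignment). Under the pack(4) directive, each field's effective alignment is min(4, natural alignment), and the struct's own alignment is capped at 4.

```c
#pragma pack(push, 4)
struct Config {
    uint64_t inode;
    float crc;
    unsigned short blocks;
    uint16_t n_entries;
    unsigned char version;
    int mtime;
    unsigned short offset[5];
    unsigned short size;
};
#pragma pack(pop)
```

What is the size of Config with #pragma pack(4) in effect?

36

@0: inode [8B, align 4] → 8
@8: crc [4B, align 4] → 12
@12: blocks [2B, align 2] → 14
@14: n_entries [2B, align 2] → 16
@16: version [1B, align 1] → 17
+3 pad (align 4)
@20: mtime [4B, align 4] → 24
@24: offset [10B, align 2] → 34
@34: size [2B, align 2] → 36
size 36, align 4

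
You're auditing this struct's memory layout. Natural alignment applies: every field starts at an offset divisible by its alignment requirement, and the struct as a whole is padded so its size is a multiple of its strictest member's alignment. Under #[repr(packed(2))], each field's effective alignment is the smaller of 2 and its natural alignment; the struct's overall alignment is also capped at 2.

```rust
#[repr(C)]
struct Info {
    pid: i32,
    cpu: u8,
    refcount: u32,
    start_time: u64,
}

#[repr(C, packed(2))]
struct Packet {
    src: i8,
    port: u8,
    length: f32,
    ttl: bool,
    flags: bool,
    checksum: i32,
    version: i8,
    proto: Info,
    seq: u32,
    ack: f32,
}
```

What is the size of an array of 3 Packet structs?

Info: @0: pid [4B, align 4] → 4; @4: cpu [1B, align 1] → 5; +3 pad (align 4); @8: refcount [4B, align 4] → 12; +4 pad (align 8); @16: start_time [8B, align 8] → 24; size 24, align 8
@0: src [1B, align 1] → 1
@1: port [1B, align 1] → 2
@2: length [4B, align 2] → 6
@6: ttl [1B, align 1] → 7
@7: flags [1B, align 1] → 8
@8: checksum [4B, align 2] → 12
@12: version [1B, align 1] → 13
+1 pad (align 2)
@14: proto [24B, align 2] → 38
@38: seq [4B, align 2] → 42
@42: ack [4B, align 2] → 46
size 46, align 2
array of 3: 3 × 46 = 138

138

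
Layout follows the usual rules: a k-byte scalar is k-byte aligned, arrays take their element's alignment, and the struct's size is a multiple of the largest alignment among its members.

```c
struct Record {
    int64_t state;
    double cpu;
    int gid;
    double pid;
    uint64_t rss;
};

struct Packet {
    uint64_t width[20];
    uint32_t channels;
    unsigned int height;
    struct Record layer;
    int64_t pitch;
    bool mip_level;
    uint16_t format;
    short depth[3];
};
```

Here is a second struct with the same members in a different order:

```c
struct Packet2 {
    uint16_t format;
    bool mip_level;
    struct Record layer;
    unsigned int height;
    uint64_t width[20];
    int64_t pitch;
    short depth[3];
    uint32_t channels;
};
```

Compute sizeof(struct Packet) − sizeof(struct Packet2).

Record: 0..8  state  (8B, 8-aligned); 8..16  cpu  (8B, 8-aligned); 16..20  gid  (4B, 4-aligned); 20..24  -- padding (4B); 24..32  pid  (8B, 8-aligned); 32..40  rss  (8B, 8-aligned); sizeof = 40, alignof = 8
0..160  width  (160B, 8-aligned)
160..164  channels  (4B, 4-aligned)
164..168  height  (4B, 4-aligned)
168..208  layer  (40B, 8-aligned)
208..216  pitch  (8B, 8-aligned)
216..217  mip_level  (1B, 1-aligned)
217..218  -- padding (1B)
218..220  format  (2B, 2-aligned)
220..226  depth  (6B, 2-aligned)
226..232  -- tail padding (6B)
sizeof = 232, alignof = 8
— Packet2 —
0..2  format  (2B, 2-aligned)
2..3  mip_level  (1B, 1-aligned)
3..8  -- padding (5B)
8..48  layer  (40B, 8-aligned)
48..52  height  (4B, 4-aligned)
52..56  -- padding (4B)
56..216  width  (160B, 8-aligned)
216..224  pitch  (8B, 8-aligned)
224..230  depth  (6B, 2-aligned)
230..232  -- padding (2B)
232..236  channels  (4B, 4-aligned)
236..240  -- tail padding (4B)
sizeof = 240, alignof = 8
232 − 240 = -8

-8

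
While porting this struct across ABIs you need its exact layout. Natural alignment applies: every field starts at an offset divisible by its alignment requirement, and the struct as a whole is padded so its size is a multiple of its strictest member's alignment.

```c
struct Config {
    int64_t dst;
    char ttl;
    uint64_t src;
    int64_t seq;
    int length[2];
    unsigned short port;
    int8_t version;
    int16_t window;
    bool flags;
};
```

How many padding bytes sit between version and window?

1

0..8  dst  (8B, 8-aligned)
8..9  ttl  (1B, 1-aligned)
9..16  -- padding (7B)
16..24  src  (8B, 8-aligned)
24..32  seq  (8B, 8-aligned)
32..40  length  (8B, 4-aligned)
40..42  port  (2B, 2-aligned)
42..43  version  (1B, 1-aligned)
43..44  -- padding (1B)
44..46  window  (2B, 2-aligned)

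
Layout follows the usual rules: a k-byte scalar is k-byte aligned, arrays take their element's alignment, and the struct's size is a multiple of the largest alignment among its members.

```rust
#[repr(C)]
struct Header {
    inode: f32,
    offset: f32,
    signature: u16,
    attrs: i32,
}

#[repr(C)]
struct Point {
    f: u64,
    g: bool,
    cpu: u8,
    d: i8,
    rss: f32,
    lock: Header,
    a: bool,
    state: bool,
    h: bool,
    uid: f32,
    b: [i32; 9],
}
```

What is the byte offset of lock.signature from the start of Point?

Header: @0: inode [4B, align 4] → 4; @4: offset [4B, align 4] → 8; @8: signature [2B, align 2] → 10; +2 pad (align 4); @12: attrs [4B, align 4] → 16; size 16, align 4
@0: f [8B, align 8] → 8
@8: g [1B, align 1] → 9
@9: cpu [1B, align 1] → 10
@10: d [1B, align 1] → 11
+1 pad (align 4)
@12: rss [4B, align 4] → 16
@16: lock [16B, align 4] → 32
within Header: signature at 8
16 + 8 = 24

24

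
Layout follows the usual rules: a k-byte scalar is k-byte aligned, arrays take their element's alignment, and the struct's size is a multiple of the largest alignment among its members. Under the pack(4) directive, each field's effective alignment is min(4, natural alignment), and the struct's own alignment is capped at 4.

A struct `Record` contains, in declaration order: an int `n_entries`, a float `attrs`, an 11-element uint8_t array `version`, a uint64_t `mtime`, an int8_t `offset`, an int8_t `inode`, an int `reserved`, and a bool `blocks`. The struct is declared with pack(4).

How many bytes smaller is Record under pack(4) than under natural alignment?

8

natural layout:
  n_entries at 0 (size 4, align 4) → ends 4
  attrs at 4 (size 4, align 4) → ends 8
  version at 8 (size 11, align 1) → ends 19
  pad 5 to align 8 for mtime
  mtime at 24 (size 8, align 8) → ends 32
  offset at 32 (size 1, align 1) → ends 33
  inode at 33 (size 1, align 1) → ends 34
  pad 2 to align 4 for reserved
  reserved at 36 (size 4, align 4) → ends 40
  blocks at 40 (size 1, align 1) → ends 41
  tail pad 7 to reach multiple of 8
  total 48 bytes, alignment 8
packed(4) layout:
  n_entries at 0 (size 4, align 4) → ends 4
  attrs at 4 (size 4, align 4) → ends 8
  version at 8 (size 11, align 1) → ends 19
  pad 1 to align 4 for mtime
  mtime at 20 (size 8, align 4) → ends 28
  offset at 28 (size 1, align 1) → ends 29
  inode at 29 (size 1, align 1) → ends 30
  pad 2 to align 4 for reserved
  reserved at 32 (size 4, align 4) → ends 36
  blocks at 36 (size 1, align 1) → ends 37
  tail pad 3 to reach multiple of 4
  total 40 bytes, alignment 4
48 − 40 = 8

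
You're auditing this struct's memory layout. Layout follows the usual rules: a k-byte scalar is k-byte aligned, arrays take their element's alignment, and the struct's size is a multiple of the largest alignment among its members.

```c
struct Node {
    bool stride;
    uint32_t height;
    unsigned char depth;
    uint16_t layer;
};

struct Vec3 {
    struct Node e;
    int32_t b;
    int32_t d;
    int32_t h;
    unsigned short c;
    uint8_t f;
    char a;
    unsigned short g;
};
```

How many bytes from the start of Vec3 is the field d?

16

Node: 0..1  stride  (1B, 1-aligned); 1..4  -- padding (3B); 4..8  height  (4B, 4-aligned); 8..9  depth  (1B, 1-aligned); 9..10  -- padding (1B); 10..12  layer  (2B, 2-aligned); sizeof = 12, alignof = 4
0..12  e  (12B, 4-aligned)
12..16  b  (4B, 4-aligned)
16..20  d  (4B, 4-aligned)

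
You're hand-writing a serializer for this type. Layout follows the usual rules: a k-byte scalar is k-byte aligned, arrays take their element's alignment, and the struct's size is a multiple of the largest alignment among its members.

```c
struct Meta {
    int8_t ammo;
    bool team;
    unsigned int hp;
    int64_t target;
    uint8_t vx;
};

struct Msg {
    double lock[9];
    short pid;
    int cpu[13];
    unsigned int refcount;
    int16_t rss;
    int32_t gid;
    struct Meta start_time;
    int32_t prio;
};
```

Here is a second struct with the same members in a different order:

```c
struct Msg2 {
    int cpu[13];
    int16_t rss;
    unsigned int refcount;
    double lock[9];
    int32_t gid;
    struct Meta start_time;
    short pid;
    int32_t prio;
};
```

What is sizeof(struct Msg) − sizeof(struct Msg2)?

0

Meta: @0: ammo [1B, align 1] → 1; @1: team [1B, align 1] → 2; +2 pad (align 4); @4: hp [4B, align 4] → 8; @8: target [8B, align 8] → 16; @16: vx [1B, align 1] → 17; +7 tail pad (align 8); size 24, align 8
@0: lock [72B, align 8] → 72
@72: pid [2B, align 2] → 74
+2 pad (align 4)
@76: cpu [52B, align 4] → 128
@128: refcount [4B, align 4] → 132
@132: rss [2B, align 2] → 134
+2 pad (align 4)
@136: gid [4B, align 4] → 140
+4 pad (align 8)
@144: start_time [24B, align 8] → 168
@168: prio [4B, align 4] → 172
+4 tail pad (align 8)
size 176, align 8
— Msg2 —
@0: cpu [52B, align 4] → 52
@52: rss [2B, align 2] → 54
+2 pad (align 4)
@56: refcount [4B, align 4] → 60
+4 pad (align 8)
@64: lock [72B, align 8] → 136
@136: gid [4B, align 4] → 140
+4 pad (align 8)
@144: start_time [24B, align 8] → 168
@168: pid [2B, align 2] → 170
+2 pad (align 4)
@172: prio [4B, align 4] → 176
size 176, align 8
176 − 176 = 0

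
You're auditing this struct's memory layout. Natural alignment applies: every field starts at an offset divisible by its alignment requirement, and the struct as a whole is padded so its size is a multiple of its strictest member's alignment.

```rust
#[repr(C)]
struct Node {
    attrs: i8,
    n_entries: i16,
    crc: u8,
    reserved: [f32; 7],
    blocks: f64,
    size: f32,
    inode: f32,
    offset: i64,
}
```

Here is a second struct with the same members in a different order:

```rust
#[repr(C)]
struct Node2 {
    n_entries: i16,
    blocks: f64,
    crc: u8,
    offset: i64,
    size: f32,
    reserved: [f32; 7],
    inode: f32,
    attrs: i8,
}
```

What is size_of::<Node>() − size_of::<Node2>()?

-8

@0: attrs [1B, align 1] → 1
+1 pad (align 2)
@2: n_entries [2B, align 2] → 4
@4: crc [1B, align 1] → 5
+3 pad (align 4)
@8: reserved [28B, align 4] → 36
+4 pad (align 8)
@40: blocks [8B, align 8] → 48
@48: size [4B, align 4] → 52
@52: inode [4B, align 4] → 56
@56: offset [8B, align 8] → 64
size 64, align 8
— Node2 —
@0: n_entries [2B, align 2] → 2
+6 pad (align 8)
@8: blocks [8B, align 8] → 16
@16: crc [1B, align 1] → 17
+7 pad (align 8)
@24: offset [8B, align 8] → 32
@32: size [4B, align 4] → 36
@36: reserved [28B, align 4] → 64
@64: inode [4B, align 4] → 68
@68: attrs [1B, align 1] → 69
+3 tail pad (align 8)
size 72, align 8
64 − 72 = -8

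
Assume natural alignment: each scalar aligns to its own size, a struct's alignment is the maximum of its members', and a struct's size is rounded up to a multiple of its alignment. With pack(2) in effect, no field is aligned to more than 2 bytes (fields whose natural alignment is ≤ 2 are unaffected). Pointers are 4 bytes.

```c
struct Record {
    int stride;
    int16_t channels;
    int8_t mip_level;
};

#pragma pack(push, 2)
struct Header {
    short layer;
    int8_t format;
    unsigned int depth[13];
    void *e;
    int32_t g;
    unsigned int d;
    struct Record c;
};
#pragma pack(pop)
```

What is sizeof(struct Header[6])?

456

Record: stride at 0 (size 4, align 4) → ends 4; channels at 4 (size 2, align 2) → ends 6; mip_level at 6 (size 1, align 1) → ends 7; tail pad 1 to reach multiple of 4; total 8 bytes, alignment 4
layer at 0 (size 2, align 2) → ends 2
format at 2 (size 1, align 1) → ends 3
pad 1 to align 2 for depth
depth at 4 (size 52, align 2) → ends 56
e at 56 (size 4, align 2) → ends 60
g at 60 (size 4, align 2) → ends 64
d at 64 (size 4, align 2) → ends 68
c at 68 (size 8, align 2) → ends 76
total 76 bytes, alignment 2
array of 6: 6 × 76 = 456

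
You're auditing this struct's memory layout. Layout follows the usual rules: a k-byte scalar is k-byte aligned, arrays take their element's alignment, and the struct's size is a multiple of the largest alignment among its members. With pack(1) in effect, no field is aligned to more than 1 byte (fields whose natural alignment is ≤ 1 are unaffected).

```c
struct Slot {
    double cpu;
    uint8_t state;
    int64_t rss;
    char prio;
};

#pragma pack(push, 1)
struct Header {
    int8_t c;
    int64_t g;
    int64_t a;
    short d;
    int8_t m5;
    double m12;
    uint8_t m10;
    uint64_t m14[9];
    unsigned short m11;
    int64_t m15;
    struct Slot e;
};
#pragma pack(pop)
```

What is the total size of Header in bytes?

143 bytes

Slot: cpu at 0 (size 8, align 8) → ends 8; state at 8 (size 1, align 1) → ends 9; pad 7 to align 8 for rss; rss at 16 (size 8, align 8) → ends 24; prio at 24 (size 1, align 1) → ends 25; tail pad 7 to reach multiple of 8; total 32 bytes, alignment 8
c at 0 (size 1, align 1) → ends 1
g at 1 (size 8, align 1) → ends 9
a at 9 (size 8, align 1) → ends 17
d at 17 (size 2, align 1) → ends 19
m5 at 19 (size 1, align 1) → ends 20
m12 at 20 (size 8, align 1) → ends 28
m10 at 28 (size 1, align 1) → ends 29
m14 at 29 (size 72, align 1) → ends 101
m11 at 101 (size 2, align 1) → ends 103
m15 at 103 (size 8, align 1) → ends 111
e at 111 (size 32, align 1) → ends 143
total 143 bytes, alignment 1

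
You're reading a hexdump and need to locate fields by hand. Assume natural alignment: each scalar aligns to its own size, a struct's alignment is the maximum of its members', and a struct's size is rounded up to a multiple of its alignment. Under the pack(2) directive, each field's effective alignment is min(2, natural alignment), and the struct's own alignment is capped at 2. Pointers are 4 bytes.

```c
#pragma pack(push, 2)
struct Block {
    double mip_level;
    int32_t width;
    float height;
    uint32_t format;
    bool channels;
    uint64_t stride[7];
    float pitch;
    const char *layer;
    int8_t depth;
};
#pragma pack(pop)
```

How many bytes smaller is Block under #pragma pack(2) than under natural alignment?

natural layout:
  0..8  mip_level  (8B, 8-aligned)
  8..12  width  (4B, 4-aligned)
  12..16  height  (4B, 4-aligned)
  16..20  format  (4B, 4-aligned)
  20..21  channels  (1B, 1-aligned)
  21..24  -- padding (3B)
  24..80  stride  (56B, 8-aligned)
  80..84  pitch  (4B, 4-aligned)
  84..88  layer  (4B, 4-aligned)
  88..89  depth  (1B, 1-aligned)
  89..96  -- tail padding (7B)
  sizeof = 96, alignof = 8
packed(2) layout:
  0..8  mip_level  (8B, 2-aligned)
  8..12  width  (4B, 2-aligned)
  12..16  height  (4B, 2-aligned)
  16..20  format  (4B, 2-aligned)
  20..21  channels  (1B, 1-aligned)
  21..22  -- padding (1B)
  22..78  stride  (56B, 2-aligned)
  78..82  pitch  (4B, 2-aligned)
  82..86  layer  (4B, 2-aligned)
  86..87  depth  (1B, 1-aligned)
  87..88  -- tail padding (1B)
  sizeof = 88, alignof = 2
96 − 88 = 8

8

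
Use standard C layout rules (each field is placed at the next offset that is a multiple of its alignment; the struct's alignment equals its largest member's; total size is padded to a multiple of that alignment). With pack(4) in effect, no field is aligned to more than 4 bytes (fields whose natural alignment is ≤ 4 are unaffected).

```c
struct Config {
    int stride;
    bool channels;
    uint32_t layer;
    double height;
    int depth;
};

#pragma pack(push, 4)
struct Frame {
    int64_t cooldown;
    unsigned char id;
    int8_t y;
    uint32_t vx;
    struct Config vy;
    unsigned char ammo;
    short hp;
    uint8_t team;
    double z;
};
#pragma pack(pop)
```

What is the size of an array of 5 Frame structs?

Config: stride at 0 (size 4, align 4) → ends 4; channels at 4 (size 1, align 1) → ends 5; pad 3 to align 4 for layer; layer at 8 (size 4, align 4) → ends 12; pad 4 to align 8 for height; height at 16 (size 8, align 8) → ends 24; depth at 24 (size 4, align 4) → ends 28; tail pad 4 to reach multiple of 8; total 32 bytes, alignment 8
cooldown at 0 (size 8, align 4) → ends 8
id at 8 (size 1, align 1) → ends 9
y at 9 (size 1, align 1) → ends 10
pad 2 to align 4 for vx
vx at 12 (size 4, align 4) → ends 16
vy at 16 (size 32, align 4) → ends 48
ammo at 48 (size 1, align 1) → ends 49
pad 1 to align 2 for hp
hp at 50 (size 2, align 2) → ends 52
team at 52 (size 1, align 1) → ends 53
pad 3 to align 4 for z
z at 56 (size 8, align 4) → ends 64
total 64 bytes, alignment 4
array of 5: 5 × 64 = 320

320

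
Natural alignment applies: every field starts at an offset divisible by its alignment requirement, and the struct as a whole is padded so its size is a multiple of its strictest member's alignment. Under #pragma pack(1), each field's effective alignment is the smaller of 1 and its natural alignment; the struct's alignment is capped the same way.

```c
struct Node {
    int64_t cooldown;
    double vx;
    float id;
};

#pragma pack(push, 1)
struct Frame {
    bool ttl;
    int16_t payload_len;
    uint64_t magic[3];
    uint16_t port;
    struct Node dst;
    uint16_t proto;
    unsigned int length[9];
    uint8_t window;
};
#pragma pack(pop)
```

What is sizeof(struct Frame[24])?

Node: @0: cooldown [8B, align 8] → 8; @8: vx [8B, align 8] → 16; @16: id [4B, align 4] → 20; +4 tail pad (align 8); size 24, align 8
@0: ttl [1B, align 1] → 1
@1: payload_len [2B, align 1] → 3
@3: magic [24B, align 1] → 27
@27: port [2B, align 1] → 29
@29: dst [24B, align 1] → 53
@53: proto [2B, align 1] → 55
@55: length [36B, align 1] → 91
@91: window [1B, align 1] → 92
size 92, align 1
array of 24: 24 × 92 = 2208

2208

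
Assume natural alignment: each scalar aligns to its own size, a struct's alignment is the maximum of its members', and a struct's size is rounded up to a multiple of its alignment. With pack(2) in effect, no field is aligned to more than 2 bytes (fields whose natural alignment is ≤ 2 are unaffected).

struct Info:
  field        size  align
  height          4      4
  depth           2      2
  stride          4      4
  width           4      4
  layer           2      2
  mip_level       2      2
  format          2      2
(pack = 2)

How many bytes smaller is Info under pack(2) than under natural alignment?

natural layout:
  0..4  height  (4B, 4-aligned)
  4..6  depth  (2B, 2-aligned)
  6..8  -- padding (2B)
  8..12  stride  (4B, 4-aligned)
  12..16  width  (4B, 4-aligned)
  16..18  layer  (2B, 2-aligned)
  18..20  mip_level  (2B, 2-aligned)
  20..22  format  (2B, 2-aligned)
  22..24  -- tail padding (2B)
  sizeof = 24, alignof = 4
packed(2) layout:
  0..4  height  (4B, 2-aligned)
  4..6  depth  (2B, 2-aligned)
  6..10  stride  (4B, 2-aligned)
  10..14  width  (4B, 2-aligned)
  14..16  layer  (2B, 2-aligned)
  16..18  mip_level  (2B, 2-aligned)
  18..20  format  (2B, 2-aligned)
  sizeof = 20, alignof = 2
24 − 20 = 4

4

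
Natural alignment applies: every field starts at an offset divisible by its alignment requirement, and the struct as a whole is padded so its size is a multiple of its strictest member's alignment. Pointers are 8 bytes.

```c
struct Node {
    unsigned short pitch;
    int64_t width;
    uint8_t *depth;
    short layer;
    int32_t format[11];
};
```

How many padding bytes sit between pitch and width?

@0: pitch [2B, align 2] → 2
+6 pad (align 8)
@8: width [8B, align 8] → 16

6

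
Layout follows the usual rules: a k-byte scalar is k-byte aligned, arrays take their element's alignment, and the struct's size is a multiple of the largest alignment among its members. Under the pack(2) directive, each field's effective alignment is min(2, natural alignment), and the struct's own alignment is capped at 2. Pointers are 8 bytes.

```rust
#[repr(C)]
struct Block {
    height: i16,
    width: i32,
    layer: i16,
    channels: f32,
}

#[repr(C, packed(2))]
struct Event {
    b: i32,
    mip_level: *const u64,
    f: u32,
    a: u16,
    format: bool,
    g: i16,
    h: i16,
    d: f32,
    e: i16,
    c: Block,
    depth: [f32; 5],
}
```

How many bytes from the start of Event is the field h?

22

Block: @0: height [2B, align 2] → 2; +2 pad (align 4); @4: width [4B, align 4] → 8; @8: layer [2B, align 2] → 10; +2 pad (align 4); @12: channels [4B, align 4] → 16; size 16, align 4
@0: b [4B, align 2] → 4
@4: mip_level [8B, align 2] → 12
@12: f [4B, align 2] → 16
@16: a [2B, align 2] → 18
@18: format [1B, align 1] → 19
+1 pad (align 2)
@20: g [2B, align 2] → 22
@22: h [2B, align 2] → 24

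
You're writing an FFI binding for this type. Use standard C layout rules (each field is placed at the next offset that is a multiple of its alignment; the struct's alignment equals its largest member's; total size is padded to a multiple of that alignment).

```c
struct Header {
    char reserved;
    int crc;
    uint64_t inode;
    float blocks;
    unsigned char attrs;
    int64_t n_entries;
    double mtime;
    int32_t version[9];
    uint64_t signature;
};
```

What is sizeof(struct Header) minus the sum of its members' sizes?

0..1  reserved  (1B, 1-aligned)
1..4  -- padding (3B)
4..8  crc  (4B, 4-aligned)
8..16  inode  (8B, 8-aligned)
16..20  blocks  (4B, 4-aligned)
20..21  attrs  (1B, 1-aligned)
21..24  -- padding (3B)
24..32  n_entries  (8B, 8-aligned)
32..40  mtime  (8B, 8-aligned)
40..76  version  (36B, 4-aligned)
76..80  -- padding (4B)
80..88  signature  (8B, 8-aligned)
sizeof = 88, alignof = 8
data bytes 78, size 88 → padding 10

10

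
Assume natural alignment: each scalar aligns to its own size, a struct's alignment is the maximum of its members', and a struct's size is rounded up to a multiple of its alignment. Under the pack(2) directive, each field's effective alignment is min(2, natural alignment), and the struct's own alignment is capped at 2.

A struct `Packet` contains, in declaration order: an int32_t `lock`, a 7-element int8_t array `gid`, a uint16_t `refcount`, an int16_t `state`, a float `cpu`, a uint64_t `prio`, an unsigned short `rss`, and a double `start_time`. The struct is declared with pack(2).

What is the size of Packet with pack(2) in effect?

0..4  lock  (4B, 2-aligned)
4..11  gid  (7B, 1-aligned)
11..12  -- padding (1B)
12..14  refcount  (2B, 2-aligned)
14..16  state  (2B, 2-aligned)
16..20  cpu  (4B, 2-aligned)
20..28  prio  (8B, 2-aligned)
28..30  rss  (2B, 2-aligned)
30..38  start_time  (8B, 2-aligned)
sizeof = 38, alignof = 2

38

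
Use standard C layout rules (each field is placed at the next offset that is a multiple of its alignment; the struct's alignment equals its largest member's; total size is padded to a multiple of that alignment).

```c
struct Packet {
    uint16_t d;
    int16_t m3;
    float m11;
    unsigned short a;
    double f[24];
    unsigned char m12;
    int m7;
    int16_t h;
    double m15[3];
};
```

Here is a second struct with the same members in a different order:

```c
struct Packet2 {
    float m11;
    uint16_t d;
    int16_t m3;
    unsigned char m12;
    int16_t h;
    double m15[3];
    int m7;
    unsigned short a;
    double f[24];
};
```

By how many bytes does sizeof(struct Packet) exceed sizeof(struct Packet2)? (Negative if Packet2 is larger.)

8

d at 0 (size 2, align 2) → ends 2
m3 at 2 (size 2, align 2) → ends 4
m11 at 4 (size 4, align 4) → ends 8
a at 8 (size 2, align 2) → ends 10
pad 6 to align 8 for f
f at 16 (size 192, align 8) → ends 208
m12 at 208 (size 1, align 1) → ends 209
pad 3 to align 4 for m7
m7 at 212 (size 4, align 4) → ends 216
h at 216 (size 2, align 2) → ends 218
pad 6 to align 8 for m15
m15 at 224 (size 24, align 8) → ends 248
total 248 bytes, alignment 8
— Packet2 —
m11 at 0 (size 4, align 4) → ends 4
d at 4 (size 2, align 2) → ends 6
m3 at 6 (size 2, align 2) → ends 8
m12 at 8 (size 1, align 1) → ends 9
pad 1 to align 2 for h
h at 10 (size 2, align 2) → ends 12
pad 4 to align 8 for m15
m15 at 16 (size 24, align 8) → ends 40
m7 at 40 (size 4, align 4) → ends 44
a at 44 (size 2, align 2) → ends 46
pad 2 to align 8 for f
f at 48 (size 192, align 8) → ends 240
total 240 bytes, alignment 8
248 − 240 = 8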